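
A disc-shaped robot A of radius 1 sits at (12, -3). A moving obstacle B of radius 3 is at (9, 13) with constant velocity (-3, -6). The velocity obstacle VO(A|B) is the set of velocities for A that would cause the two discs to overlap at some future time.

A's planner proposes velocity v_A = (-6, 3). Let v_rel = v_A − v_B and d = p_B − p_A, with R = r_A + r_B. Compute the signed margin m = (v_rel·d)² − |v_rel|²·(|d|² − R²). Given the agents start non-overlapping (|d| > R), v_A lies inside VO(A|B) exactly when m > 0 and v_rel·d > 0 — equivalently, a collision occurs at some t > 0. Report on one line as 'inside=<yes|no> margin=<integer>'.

d = (-3, 16),  |d|² = 265;  R = 1+3 = 4,  c = 265−4² = 249
v_rel = (-3, 9),  |v_rel|² = 90;  v_rel·d = (-3)·(-3) + (9)·(16) = 153
90·t² − 306·t + 249 = 0  ⇒  m = 153² − 90·249 = 999
m = 999 > 0,  v_rel·d = 153 > 0  ⇒  inside

inside=yes margin=999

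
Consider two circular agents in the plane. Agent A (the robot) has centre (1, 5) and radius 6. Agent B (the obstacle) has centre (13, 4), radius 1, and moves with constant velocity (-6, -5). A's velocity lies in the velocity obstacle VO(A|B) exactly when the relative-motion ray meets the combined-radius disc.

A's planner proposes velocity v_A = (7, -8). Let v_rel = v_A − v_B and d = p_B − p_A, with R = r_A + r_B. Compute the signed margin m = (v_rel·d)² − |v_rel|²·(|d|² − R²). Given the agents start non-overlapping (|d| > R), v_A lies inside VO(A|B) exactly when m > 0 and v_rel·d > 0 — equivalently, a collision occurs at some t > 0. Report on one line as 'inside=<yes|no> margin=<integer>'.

d = (12, -1),  |d|² = 145;  R = 6+1 = 7,  c = 145−7² = 96
v_rel = (13, -3),  |v_rel|² = 178;  v_rel·d = (13)·(12) + (-3)·(-1) = 159
178·t² − 318·t + 96 = 0  ⇒  m = 159² − 178·96 = 8193
m = 8193 > 0,  v_rel·d = 159 > 0  ⇒  inside

inside=yes margin=8193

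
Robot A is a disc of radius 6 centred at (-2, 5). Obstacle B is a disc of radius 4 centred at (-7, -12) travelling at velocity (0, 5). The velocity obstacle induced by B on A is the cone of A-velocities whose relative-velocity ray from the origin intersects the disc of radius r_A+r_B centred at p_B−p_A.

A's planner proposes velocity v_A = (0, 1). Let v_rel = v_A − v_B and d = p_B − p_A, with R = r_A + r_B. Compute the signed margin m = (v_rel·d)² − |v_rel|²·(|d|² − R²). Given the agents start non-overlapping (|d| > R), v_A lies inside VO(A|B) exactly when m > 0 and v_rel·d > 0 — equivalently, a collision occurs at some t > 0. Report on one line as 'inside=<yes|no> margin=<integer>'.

d = (-5, -17),  |d|² = 314;  R = 6+4 = 10,  c = 314−10² = 214
v_rel = (0, -4),  |v_rel|² = 16;  v_rel·d = (0)·(-5) + (-4)·(-17) = 68
16·t² − 136·t + 214 = 0  ⇒  m = 68² − 16·214 = 1200
m = 1200 > 0,  v_rel·d = 68 > 0  ⇒  inside

inside=yes margin=1200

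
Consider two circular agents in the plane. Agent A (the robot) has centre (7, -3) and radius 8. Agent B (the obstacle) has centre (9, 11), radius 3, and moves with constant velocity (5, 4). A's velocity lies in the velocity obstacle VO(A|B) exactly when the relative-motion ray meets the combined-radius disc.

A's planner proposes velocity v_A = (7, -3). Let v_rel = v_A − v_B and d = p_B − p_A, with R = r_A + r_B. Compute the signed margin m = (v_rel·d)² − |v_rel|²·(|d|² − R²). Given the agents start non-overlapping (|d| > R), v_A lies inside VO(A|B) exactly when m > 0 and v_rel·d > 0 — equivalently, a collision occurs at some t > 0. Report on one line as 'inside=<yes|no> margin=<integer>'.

d = (2, 14),  |d|² = 200;  R = 8+3 = 11,  c = 200−11² = 79
v_rel = (2, -7),  |v_rel|² = 53;  v_rel·d = (2)·(2) + (-7)·(14) = -94
53·t² + 188·t + 79 = 0  ⇒  m = (-94)² − 53·79 = 4649
m = 4649 > 0,  v_rel·d = -94 < 0  ⇒  outside

inside=no margin=4649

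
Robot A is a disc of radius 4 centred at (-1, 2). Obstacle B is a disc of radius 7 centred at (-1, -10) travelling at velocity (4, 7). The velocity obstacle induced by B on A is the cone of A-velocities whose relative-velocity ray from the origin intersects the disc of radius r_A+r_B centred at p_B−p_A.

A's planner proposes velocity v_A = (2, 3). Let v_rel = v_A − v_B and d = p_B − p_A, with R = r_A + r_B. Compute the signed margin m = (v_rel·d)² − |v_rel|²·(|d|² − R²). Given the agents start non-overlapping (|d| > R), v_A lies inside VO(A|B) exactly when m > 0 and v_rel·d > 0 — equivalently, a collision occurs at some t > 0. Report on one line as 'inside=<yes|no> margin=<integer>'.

d = (0, -12),  |d|² = 144;  R = 4+7 = 11,  c = 144−11² = 23
v_rel = (-2, -4),  |v_rel|² = 20;  v_rel·d = (-2)·(0) + (-4)·(-12) = 48
20·t² − 96·t + 23 = 0  ⇒  m = 48² − 20·23 = 1844
m = 1844 > 0,  v_rel·d = 48 > 0  ⇒  inside

inside=yes margin=1844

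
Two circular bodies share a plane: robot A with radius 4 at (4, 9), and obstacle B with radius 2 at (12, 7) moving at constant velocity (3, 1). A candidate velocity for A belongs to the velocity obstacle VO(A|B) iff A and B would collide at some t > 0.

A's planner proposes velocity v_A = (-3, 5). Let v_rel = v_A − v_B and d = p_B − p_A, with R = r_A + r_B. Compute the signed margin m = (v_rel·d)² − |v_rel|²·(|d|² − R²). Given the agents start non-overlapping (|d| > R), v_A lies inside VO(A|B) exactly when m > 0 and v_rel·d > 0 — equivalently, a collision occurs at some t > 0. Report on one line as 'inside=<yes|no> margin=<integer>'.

d = (8, -2),  |d|² = 68;  R = 4+2 = 6,  c = 68−6² = 32
v_rel = (-6, 4),  |v_rel|² = 52;  v_rel·d = (-6)·(8) + (4)·(-2) = -56
52·t² + 112·t + 32 = 0  ⇒  m = (-56)² − 52·32 = 1472
m = 1472 > 0,  v_rel·d = -56 < 0  ⇒  outside

inside=no margin=1472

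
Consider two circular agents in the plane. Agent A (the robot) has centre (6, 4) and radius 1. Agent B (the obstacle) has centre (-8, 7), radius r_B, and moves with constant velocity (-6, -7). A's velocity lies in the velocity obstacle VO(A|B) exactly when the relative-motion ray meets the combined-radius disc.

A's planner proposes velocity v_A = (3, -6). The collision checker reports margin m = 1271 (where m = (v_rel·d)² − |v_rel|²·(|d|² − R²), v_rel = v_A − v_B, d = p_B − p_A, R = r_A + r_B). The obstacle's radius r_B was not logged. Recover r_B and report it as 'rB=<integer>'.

m = 1271
d = (-14, 3);  v_rel = (9, 1),  |v_rel|² = 82
v_rel×d = (9)·(3) − (1)·(-14) = 41
since m = R²·82 − 41²:  R² = (1681 + 1271) / 82 = 36
R = √36 = 6  ⇒  r_B = 6 − 1 = 5

rB=5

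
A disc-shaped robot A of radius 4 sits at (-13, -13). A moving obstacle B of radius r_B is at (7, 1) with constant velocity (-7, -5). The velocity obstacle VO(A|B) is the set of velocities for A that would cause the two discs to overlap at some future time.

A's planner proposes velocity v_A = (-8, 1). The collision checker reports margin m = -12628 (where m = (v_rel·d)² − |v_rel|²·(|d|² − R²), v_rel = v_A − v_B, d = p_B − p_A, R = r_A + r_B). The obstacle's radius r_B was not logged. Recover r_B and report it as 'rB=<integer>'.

m = -12628
d = (20, 14);  v_rel = (-1, 6),  |v_rel|² = 37
v_rel×d = (-1)·(14) − (6)·(20) = -134
since m = R²·37 − (-134)²:  R² = (17956 + -12628) / 37 = 144
R = √144 = 12  ⇒  r_B = 12 − 4 = 8

rB=8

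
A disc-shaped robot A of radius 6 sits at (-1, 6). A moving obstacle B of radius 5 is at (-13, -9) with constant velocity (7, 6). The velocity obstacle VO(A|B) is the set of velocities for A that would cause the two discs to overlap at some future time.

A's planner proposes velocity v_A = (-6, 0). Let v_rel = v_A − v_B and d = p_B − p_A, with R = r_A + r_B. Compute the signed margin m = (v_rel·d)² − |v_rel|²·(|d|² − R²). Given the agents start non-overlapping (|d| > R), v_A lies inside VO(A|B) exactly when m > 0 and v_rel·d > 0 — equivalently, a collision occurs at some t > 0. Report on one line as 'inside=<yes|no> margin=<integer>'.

d = (-12, -15),  |d|² = 369;  R = 6+5 = 11,  c = 369−11² = 248
v_rel = (-13, -6),  |v_rel|² = 205;  v_rel·d = (-13)·(-12) + (-6)·(-15) = 246
205·t² − 492·t + 248 = 0  ⇒  m = 246² − 205·248 = 9676
m = 9676 > 0,  v_rel·d = 246 > 0  ⇒  inside

inside=yes margin=9676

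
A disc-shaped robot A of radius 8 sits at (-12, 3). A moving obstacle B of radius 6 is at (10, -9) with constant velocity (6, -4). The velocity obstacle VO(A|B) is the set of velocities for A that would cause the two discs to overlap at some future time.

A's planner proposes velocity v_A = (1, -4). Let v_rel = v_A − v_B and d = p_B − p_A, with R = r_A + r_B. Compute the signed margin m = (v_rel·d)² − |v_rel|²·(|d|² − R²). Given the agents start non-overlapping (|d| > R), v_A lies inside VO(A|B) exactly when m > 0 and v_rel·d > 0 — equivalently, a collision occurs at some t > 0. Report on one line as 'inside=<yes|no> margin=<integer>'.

d = (22, -12),  |d|² = 628;  R = 8+6 = 14,  c = 628−14² = 432
v_rel = (-5, 0),  |v_rel|² = 25;  v_rel·d = (-5)·(22) + (0)·(-12) = -110
25·t² + 220·t + 432 = 0  ⇒  m = (-110)² − 25·432 = 1300
m = 1300 > 0,  v_rel·d = -110 < 0  ⇒  outside

inside=no margin=1300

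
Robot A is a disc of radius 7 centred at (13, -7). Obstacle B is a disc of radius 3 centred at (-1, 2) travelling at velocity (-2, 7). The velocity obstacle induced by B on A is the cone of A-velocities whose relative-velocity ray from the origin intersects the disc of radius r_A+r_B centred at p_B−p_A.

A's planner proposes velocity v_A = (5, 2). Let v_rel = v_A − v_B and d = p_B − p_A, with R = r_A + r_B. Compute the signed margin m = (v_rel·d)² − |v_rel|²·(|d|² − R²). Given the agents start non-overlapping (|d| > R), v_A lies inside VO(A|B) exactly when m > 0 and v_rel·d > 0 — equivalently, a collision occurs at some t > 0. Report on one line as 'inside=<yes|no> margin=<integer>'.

d = (-14, 9),  |d|² = 277;  R = 7+3 = 10,  c = 277−10² = 177
v_rel = (7, -5),  |v_rel|² = 74;  v_rel·d = (7)·(-14) + (-5)·(9) = -143
74·t² + 286·t + 177 = 0  ⇒  m = (-143)² − 74·177 = 7351
m = 7351 > 0,  v_rel·d = -143 < 0  ⇒  outside

inside=no margin=7351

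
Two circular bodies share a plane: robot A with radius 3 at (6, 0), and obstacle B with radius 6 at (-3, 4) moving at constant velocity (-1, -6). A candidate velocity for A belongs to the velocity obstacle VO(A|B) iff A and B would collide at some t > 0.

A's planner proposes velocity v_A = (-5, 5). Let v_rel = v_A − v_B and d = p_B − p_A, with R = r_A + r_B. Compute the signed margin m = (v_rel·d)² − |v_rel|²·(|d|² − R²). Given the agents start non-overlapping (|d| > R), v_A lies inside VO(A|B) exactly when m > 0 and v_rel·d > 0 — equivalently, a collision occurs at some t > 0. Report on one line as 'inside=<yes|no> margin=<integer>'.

d = (-9, 4),  |d|² = 97;  R = 3+6 = 9,  c = 97−9² = 16
v_rel = (-4, 11),  |v_rel|² = 137;  v_rel·d = (-4)·(-9) + (11)·(4) = 80
137·t² − 160·t + 16 = 0  ⇒  m = 80² − 137·16 = 4208
m = 4208 > 0,  v_rel·d = 80 > 0  ⇒  inside

inside=yes margin=4208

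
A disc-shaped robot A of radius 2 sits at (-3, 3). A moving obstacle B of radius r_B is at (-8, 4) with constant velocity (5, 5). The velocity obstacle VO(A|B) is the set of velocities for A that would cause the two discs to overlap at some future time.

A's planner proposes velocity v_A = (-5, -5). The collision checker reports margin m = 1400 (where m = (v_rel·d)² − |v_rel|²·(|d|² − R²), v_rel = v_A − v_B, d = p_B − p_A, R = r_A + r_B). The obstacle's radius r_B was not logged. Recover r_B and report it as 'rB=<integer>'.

m = 1400
d = (-5, 1);  v_rel = (-10, -10),  |v_rel|² = 200
v_rel×d = (-10)·(1) − (-10)·(-5) = -60
since m = R²·200 − (-60)²:  R² = (3600 + 1400) / 200 = 25
R = √25 = 5  ⇒  r_B = 5 − 2 = 3

rB=3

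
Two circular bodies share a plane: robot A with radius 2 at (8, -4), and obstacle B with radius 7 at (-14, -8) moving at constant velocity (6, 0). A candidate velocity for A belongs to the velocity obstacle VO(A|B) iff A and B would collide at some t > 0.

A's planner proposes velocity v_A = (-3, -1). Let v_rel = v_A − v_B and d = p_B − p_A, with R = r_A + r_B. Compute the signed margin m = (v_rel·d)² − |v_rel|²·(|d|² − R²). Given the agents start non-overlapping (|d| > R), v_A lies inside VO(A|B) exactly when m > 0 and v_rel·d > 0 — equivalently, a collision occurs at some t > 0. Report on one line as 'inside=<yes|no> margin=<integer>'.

d = (-22, -4),  |d|² = 500;  R = 2+7 = 9,  c = 500−9² = 419
v_rel = (-9, -1),  |v_rel|² = 82;  v_rel·d = (-9)·(-22) + (-1)·(-4) = 202
82·t² − 404·t + 419 = 0  ⇒  m = 202² − 82·419 = 6446
m = 6446 > 0,  v_rel·d = 202 > 0  ⇒  inside

inside=yes margin=6446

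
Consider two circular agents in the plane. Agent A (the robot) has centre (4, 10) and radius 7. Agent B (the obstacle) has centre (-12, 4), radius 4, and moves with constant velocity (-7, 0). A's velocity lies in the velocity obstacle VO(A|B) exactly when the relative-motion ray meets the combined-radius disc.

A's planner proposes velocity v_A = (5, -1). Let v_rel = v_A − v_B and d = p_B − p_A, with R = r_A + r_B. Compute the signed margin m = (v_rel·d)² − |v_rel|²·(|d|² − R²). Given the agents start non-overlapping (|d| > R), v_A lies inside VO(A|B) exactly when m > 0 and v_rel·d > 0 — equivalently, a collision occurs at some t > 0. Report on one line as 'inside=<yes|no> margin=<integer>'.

d = (-16, -6),  |d|² = 292;  R = 7+4 = 11,  c = 292−11² = 171
v_rel = (12, -1),  |v_rel|² = 145;  v_rel·d = (12)·(-16) + (-1)·(-6) = -186
145·t² + 372·t + 171 = 0  ⇒  m = (-186)² − 145·171 = 9801
m = 9801 > 0,  v_rel·d = -186 < 0  ⇒  outside

inside=no margin=9801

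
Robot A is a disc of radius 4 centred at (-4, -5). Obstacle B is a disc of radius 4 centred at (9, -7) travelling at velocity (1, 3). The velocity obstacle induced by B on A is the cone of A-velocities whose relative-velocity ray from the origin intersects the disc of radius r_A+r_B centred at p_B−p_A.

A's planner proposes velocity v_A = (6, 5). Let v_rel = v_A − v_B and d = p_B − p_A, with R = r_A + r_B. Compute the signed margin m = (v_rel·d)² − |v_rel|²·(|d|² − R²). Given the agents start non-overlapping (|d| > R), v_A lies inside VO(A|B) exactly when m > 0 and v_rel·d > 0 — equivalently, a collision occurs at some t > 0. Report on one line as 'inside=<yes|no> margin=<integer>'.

d = (13, -2),  |d|² = 173;  R = 4+4 = 8,  c = 173−8² = 109
v_rel = (5, 2),  |v_rel|² = 29;  v_rel·d = (5)·(13) + (2)·(-2) = 61
29·t² − 122·t + 109 = 0  ⇒  m = 61² − 29·109 = 560
m = 560 > 0,  v_rel·d = 61 > 0  ⇒  inside

inside=yes margin=560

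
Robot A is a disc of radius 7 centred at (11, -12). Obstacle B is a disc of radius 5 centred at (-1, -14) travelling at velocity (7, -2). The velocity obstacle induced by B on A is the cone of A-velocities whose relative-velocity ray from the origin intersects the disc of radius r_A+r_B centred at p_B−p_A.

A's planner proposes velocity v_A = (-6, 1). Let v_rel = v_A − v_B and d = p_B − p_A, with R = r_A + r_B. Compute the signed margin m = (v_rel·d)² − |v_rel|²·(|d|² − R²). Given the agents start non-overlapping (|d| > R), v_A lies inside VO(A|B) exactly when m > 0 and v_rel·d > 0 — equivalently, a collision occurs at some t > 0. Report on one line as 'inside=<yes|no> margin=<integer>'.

d = (-12, -2),  |d|² = 148;  R = 7+5 = 12,  c = 148−12² = 4
v_rel = (-13, 3),  |v_rel|² = 178;  v_rel·d = (-13)·(-12) + (3)·(-2) = 150
178·t² − 300·t + 4 = 0  ⇒  m = 150² − 178·4 = 21788
m = 21788 > 0,  v_rel·d = 150 > 0  ⇒  inside

inside=yes margin=21788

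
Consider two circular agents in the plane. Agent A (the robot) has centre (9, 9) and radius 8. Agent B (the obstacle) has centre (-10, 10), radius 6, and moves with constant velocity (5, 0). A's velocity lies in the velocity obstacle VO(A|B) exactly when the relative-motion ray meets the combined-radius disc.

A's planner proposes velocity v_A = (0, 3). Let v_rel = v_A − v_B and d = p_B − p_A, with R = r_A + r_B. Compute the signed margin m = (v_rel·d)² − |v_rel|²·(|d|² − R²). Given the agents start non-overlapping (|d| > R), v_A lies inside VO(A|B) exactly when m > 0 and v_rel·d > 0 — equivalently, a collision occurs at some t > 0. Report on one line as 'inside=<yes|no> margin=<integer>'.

d = (-19, 1),  |d|² = 362;  R = 8+6 = 14,  c = 362−14² = 166
v_rel = (-5, 3),  |v_rel|² = 34;  v_rel·d = (-5)·(-19) + (3)·(1) = 98
34·t² − 196·t + 166 = 0  ⇒  m = 98² − 34·166 = 3960
m = 3960 > 0,  v_rel·d = 98 > 0  ⇒  inside

inside=yes margin=3960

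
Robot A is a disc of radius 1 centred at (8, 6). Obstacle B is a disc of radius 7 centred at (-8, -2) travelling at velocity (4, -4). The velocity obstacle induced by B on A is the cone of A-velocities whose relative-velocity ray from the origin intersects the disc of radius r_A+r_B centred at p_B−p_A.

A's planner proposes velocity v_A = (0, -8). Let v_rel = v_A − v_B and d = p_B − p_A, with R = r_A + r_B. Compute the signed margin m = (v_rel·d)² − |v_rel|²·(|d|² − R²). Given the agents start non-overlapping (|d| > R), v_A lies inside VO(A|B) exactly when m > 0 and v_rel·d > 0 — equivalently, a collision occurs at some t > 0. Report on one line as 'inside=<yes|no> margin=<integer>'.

d = (-16, -8),  |d|² = 320;  R = 1+7 = 8,  c = 320−8² = 256
v_rel = (-4, -4),  |v_rel|² = 32;  v_rel·d = (-4)·(-16) + (-4)·(-8) = 96
32·t² − 192·t + 256 = 0  ⇒  m = 96² − 32·256 = 1024
m = 1024 > 0,  v_rel·d = 96 > 0  ⇒  inside

inside=yes margin=1024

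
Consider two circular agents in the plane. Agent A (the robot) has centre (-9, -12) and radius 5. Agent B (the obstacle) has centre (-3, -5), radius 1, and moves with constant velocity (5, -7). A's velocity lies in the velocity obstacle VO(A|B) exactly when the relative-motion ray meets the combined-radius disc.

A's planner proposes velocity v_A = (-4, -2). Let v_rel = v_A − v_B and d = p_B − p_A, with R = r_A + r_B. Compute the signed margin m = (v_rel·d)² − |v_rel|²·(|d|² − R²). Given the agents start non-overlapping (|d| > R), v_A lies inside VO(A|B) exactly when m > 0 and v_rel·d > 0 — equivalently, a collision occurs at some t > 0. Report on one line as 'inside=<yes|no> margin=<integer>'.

d = (6, 7),  |d|² = 85;  R = 5+1 = 6,  c = 85−6² = 49
v_rel = (-9, 5),  |v_rel|² = 106;  v_rel·d = (-9)·(6) + (5)·(7) = -19
106·t² + 38·t + 49 = 0  ⇒  m = (-19)² − 106·49 = -4833
m = -4833 < 0,  v_rel·d = -19 < 0  ⇒  outside

inside=no margin=-4833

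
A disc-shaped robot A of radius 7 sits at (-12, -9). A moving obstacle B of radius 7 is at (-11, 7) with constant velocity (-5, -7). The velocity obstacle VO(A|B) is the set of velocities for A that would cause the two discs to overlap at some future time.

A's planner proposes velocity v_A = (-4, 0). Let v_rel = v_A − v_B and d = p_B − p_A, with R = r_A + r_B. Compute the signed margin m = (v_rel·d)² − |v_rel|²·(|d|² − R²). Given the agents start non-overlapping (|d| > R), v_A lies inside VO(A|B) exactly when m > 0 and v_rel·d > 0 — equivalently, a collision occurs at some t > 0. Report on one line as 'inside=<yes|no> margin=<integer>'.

d = (1, 16),  |d|² = 257;  R = 7+7 = 14,  c = 257−14² = 61
v_rel = (1, 7),  |v_rel|² = 50;  v_rel·d = (1)·(1) + (7)·(16) = 113
50·t² − 226·t + 61 = 0  ⇒  m = 113² − 50·61 = 9719
m = 9719 > 0,  v_rel·d = 113 > 0  ⇒  inside

inside=yes margin=9719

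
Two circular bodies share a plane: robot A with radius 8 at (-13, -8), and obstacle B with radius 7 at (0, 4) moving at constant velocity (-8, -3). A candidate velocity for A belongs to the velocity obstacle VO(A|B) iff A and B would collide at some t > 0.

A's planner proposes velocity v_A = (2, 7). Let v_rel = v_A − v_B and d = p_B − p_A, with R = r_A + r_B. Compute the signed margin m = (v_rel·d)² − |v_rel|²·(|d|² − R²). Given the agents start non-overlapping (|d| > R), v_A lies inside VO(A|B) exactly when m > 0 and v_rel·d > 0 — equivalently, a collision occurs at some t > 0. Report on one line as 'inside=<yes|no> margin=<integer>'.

d = (13, 12),  |d|² = 313;  R = 8+7 = 15,  c = 313−15² = 88
v_rel = (10, 10),  |v_rel|² = 200;  v_rel·d = (10)·(13) + (10)·(12) = 250
200·t² − 500·t + 88 = 0  ⇒  m = 250² − 200·88 = 44900
m = 44900 > 0,  v_rel·d = 250 > 0  ⇒  inside

inside=yes margin=44900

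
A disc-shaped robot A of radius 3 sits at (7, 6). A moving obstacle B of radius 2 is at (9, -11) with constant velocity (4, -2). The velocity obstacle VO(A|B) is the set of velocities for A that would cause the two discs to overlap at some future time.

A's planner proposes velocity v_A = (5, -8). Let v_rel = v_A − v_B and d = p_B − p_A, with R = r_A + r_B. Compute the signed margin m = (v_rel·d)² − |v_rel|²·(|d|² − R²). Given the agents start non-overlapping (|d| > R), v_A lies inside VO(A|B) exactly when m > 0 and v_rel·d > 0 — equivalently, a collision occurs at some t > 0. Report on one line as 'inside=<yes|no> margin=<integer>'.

d = (2, -17),  |d|² = 293;  R = 3+2 = 5,  c = 293−5² = 268
v_rel = (1, -6),  |v_rel|² = 37;  v_rel·d = (1)·(2) + (-6)·(-17) = 104
37·t² − 208·t + 268 = 0  ⇒  m = 104² − 37·268 = 900
m = 900 > 0,  v_rel·d = 104 > 0  ⇒  inside

inside=yes margin=900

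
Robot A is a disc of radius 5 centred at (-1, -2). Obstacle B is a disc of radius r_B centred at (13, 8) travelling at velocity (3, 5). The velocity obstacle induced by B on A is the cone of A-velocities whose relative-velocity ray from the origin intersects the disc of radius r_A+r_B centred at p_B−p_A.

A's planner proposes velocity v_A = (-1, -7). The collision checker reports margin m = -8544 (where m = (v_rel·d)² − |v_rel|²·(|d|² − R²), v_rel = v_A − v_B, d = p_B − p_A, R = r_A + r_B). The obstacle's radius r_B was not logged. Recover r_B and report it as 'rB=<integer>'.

m = -8544
d = (14, 10);  v_rel = (-4, -12),  |v_rel|² = 160
v_rel×d = (-4)·(10) − (-12)·(14) = 128
since m = R²·160 − 128²:  R² = (16384 + -8544) / 160 = 49
R = √49 = 7  ⇒  r_B = 7 − 5 = 2

rB=2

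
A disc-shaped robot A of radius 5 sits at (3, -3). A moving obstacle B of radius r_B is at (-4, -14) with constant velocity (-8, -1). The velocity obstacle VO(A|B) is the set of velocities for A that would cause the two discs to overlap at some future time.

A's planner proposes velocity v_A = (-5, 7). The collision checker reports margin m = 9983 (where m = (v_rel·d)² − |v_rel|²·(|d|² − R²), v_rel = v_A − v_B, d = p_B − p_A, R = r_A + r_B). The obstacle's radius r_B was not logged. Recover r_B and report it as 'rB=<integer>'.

m = 9983
d = (-7, -11);  v_rel = (3, 8),  |v_rel|² = 73
v_rel×d = (3)·(-11) − (8)·(-7) = 23
since m = R²·73 − 23²:  R² = (529 + 9983) / 73 = 144
R = √144 = 12  ⇒  r_B = 12 − 5 = 7

rB=7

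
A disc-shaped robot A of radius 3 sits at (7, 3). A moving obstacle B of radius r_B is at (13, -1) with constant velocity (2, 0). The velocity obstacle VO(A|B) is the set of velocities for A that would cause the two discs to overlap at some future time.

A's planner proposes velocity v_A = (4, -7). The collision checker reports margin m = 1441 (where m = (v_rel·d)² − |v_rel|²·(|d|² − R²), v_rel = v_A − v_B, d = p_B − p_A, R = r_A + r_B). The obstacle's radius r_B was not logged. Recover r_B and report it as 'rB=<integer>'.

m = 1441
d = (6, -4);  v_rel = (2, -7),  |v_rel|² = 53
v_rel×d = (2)·(-4) − (-7)·(6) = 34
since m = R²·53 − 34²:  R² = (1156 + 1441) / 53 = 49
R = √49 = 7  ⇒  r_B = 7 − 3 = 4

rB=4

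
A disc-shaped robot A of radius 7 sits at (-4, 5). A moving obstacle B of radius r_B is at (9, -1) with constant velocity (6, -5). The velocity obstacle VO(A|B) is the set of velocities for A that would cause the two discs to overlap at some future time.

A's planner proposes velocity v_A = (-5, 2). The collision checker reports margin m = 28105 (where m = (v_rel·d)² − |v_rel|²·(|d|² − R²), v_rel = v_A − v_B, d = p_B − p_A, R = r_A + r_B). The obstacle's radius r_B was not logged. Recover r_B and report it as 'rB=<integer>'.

m = 28105
d = (13, -6);  v_rel = (-11, 7),  |v_rel|² = 170
v_rel×d = (-11)·(-6) − (7)·(13) = -25
since m = R²·170 − (-25)²:  R² = (625 + 28105) / 170 = 169
R = √169 = 13  ⇒  r_B = 13 − 7 = 6

rB=6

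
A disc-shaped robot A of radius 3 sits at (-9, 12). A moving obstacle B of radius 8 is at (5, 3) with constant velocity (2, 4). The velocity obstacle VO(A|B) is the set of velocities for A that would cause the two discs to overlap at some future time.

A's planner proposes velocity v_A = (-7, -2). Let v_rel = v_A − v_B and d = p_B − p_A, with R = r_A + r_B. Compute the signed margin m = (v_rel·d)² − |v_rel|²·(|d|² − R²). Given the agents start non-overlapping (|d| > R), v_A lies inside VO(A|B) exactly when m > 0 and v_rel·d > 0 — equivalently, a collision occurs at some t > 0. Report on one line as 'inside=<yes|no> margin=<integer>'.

d = (14, -9),  |d|² = 277;  R = 3+8 = 11,  c = 277−11² = 156
v_rel = (-9, -6),  |v_rel|² = 117;  v_rel·d = (-9)·(14) + (-6)·(-9) = -72
117·t² + 144·t + 156 = 0  ⇒  m = (-72)² − 117·156 = -13068
m = -13068 < 0,  v_rel·d = -72 < 0  ⇒  outside

inside=no margin=-13068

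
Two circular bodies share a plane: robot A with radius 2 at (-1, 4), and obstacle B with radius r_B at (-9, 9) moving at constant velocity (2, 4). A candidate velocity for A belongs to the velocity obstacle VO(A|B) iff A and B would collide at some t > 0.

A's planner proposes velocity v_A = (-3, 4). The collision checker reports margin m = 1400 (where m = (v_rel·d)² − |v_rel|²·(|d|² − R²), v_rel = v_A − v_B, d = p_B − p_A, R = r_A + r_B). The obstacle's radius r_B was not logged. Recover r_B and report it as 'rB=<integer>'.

m = 1400
d = (-8, 5);  v_rel = (-5, 0),  |v_rel|² = 25
v_rel×d = (-5)·(5) − (0)·(-8) = -25
since m = R²·25 − (-25)²:  R² = (625 + 1400) / 25 = 81
R = √81 = 9  ⇒  r_B = 9 − 2 = 7

rB=7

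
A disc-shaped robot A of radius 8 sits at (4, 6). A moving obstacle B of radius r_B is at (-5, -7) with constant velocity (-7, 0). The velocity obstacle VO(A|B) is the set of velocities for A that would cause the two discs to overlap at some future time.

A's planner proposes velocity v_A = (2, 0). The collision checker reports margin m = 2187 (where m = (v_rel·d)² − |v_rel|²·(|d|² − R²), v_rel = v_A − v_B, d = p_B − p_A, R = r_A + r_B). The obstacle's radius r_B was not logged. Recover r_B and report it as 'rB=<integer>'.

m = 2187
d = (-9, -13);  v_rel = (9, 0),  |v_rel|² = 81
v_rel×d = (9)·(-13) − (0)·(-9) = -117
since m = R²·81 − (-117)²:  R² = (13689 + 2187) / 81 = 196
R = √196 = 14  ⇒  r_B = 14 − 8 = 6

rB=6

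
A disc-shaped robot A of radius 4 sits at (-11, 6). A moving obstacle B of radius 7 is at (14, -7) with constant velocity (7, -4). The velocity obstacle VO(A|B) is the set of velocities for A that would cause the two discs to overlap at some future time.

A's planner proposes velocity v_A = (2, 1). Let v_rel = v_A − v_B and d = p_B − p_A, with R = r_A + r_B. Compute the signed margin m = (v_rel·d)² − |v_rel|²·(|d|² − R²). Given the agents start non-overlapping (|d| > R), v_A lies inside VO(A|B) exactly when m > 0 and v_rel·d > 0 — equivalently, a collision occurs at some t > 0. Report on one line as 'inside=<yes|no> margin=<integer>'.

d = (25, -13),  |d|² = 794;  R = 4+7 = 11,  c = 794−11² = 673
v_rel = (-5, 5),  |v_rel|² = 50;  v_rel·d = (-5)·(25) + (5)·(-13) = -190
50·t² + 380·t + 673 = 0  ⇒  m = (-190)² − 50·673 = 2450
m = 2450 > 0,  v_rel·d = -190 < 0  ⇒  outside

inside=no margin=2450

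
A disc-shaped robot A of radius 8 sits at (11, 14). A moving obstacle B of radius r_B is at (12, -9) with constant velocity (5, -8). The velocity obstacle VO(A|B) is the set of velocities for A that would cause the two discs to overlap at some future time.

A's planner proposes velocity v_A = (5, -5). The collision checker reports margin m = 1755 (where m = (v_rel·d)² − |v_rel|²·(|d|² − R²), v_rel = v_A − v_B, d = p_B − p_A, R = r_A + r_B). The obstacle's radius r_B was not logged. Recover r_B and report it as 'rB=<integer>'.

m = 1755
d = (1, -23);  v_rel = (0, 3),  |v_rel|² = 9
v_rel×d = (0)·(-23) − (3)·(1) = -3
since m = R²·9 − (-3)²:  R² = (9 + 1755) / 9 = 196
R = √196 = 14  ⇒  r_B = 14 − 8 = 6

rB=6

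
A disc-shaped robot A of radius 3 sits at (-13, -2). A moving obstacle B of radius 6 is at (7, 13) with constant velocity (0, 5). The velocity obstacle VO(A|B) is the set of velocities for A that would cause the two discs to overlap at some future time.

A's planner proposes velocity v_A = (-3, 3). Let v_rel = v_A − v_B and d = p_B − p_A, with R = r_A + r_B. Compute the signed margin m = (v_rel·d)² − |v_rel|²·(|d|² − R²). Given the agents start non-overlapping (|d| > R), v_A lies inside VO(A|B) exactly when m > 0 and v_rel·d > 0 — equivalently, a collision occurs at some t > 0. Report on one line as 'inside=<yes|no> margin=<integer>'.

d = (20, 15),  |d|² = 625;  R = 3+6 = 9,  c = 625−9² = 544
v_rel = (-3, -2),  |v_rel|² = 13;  v_rel·d = (-3)·(20) + (-2)·(15) = -90
13·t² + 180·t + 544 = 0  ⇒  m = (-90)² − 13·544 = 1028
m = 1028 > 0,  v_rel·d = -90 < 0  ⇒  outside

inside=no margin=1028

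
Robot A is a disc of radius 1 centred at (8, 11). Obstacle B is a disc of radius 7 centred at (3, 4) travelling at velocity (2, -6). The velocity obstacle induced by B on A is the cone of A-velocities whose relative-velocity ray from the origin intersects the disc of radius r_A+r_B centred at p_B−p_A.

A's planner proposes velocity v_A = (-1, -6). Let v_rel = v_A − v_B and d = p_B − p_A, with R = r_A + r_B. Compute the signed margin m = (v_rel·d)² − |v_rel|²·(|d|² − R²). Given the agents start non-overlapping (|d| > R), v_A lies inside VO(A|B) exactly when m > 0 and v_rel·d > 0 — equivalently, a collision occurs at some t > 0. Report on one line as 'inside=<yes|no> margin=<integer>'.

d = (-5, -7),  |d|² = 74;  R = 1+7 = 8,  c = 74−8² = 10
v_rel = (-3, 0),  |v_rel|² = 9;  v_rel·d = (-3)·(-5) + (0)·(-7) = 15
9·t² − 30·t + 10 = 0  ⇒  m = 15² − 9·10 = 135
m = 135 > 0,  v_rel·d = 15 > 0  ⇒  inside

inside=yes margin=135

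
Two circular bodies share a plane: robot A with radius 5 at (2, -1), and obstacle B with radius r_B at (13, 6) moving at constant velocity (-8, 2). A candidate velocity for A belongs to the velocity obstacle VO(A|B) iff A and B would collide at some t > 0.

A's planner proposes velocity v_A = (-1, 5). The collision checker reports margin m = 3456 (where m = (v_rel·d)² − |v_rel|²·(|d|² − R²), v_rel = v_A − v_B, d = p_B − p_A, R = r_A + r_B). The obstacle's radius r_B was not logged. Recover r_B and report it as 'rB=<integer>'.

m = 3456
d = (11, 7);  v_rel = (7, 3),  |v_rel|² = 58
v_rel×d = (7)·(7) − (3)·(11) = 16
since m = R²·58 − 16²:  R² = (256 + 3456) / 58 = 64
R = √64 = 8  ⇒  r_B = 8 − 5 = 3

rB=3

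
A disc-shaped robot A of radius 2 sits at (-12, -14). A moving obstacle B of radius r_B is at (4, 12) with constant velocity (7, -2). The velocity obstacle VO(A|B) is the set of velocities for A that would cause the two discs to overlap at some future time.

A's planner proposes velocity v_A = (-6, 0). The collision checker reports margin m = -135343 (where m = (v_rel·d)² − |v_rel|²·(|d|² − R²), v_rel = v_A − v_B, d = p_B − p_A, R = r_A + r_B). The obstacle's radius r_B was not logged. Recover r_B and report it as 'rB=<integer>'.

m = -135343
d = (16, 26);  v_rel = (-13, 2),  |v_rel|² = 173
v_rel×d = (-13)·(26) − (2)·(16) = -370
since m = R²·173 − (-370)²:  R² = (136900 + -135343) / 173 = 9
R = √9 = 3  ⇒  r_B = 3 − 2 = 1

rB=1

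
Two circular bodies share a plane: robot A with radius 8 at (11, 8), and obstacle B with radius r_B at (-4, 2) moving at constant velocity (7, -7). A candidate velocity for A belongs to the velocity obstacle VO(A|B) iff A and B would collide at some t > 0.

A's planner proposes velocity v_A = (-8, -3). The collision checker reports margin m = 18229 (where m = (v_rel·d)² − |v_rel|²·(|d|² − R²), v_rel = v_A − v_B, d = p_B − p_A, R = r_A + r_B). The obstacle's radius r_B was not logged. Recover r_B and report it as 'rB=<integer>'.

m = 18229
d = (-15, -6);  v_rel = (-15, 4),  |v_rel|² = 241
v_rel×d = (-15)·(-6) − (4)·(-15) = 150
since m = R²·241 − 150²:  R² = (22500 + 18229) / 241 = 169
R = √169 = 13  ⇒  r_B = 13 − 8 = 5

rB=5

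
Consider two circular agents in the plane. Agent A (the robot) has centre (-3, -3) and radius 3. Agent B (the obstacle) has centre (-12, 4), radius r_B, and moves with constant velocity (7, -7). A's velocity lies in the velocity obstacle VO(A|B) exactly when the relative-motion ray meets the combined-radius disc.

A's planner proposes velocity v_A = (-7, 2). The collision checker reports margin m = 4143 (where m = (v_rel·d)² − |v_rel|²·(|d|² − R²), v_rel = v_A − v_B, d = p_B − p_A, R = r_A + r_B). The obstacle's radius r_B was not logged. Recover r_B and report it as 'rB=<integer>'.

m = 4143
d = (-9, 7);  v_rel = (-14, 9),  |v_rel|² = 277
v_rel×d = (-14)·(7) − (9)·(-9) = -17
since m = R²·277 − (-17)²:  R² = (289 + 4143) / 277 = 16
R = √16 = 4  ⇒  r_B = 4 − 3 = 1

rB=1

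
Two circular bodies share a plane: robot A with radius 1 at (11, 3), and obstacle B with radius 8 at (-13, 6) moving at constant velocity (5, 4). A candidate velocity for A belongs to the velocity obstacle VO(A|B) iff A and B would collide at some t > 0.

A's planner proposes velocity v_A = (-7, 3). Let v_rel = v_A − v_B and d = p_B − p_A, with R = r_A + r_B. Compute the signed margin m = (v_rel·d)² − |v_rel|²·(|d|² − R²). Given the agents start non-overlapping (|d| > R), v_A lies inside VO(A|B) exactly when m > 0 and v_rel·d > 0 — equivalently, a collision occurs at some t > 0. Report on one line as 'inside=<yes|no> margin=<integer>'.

d = (-24, 3),  |d|² = 585;  R = 1+8 = 9,  c = 585−9² = 504
v_rel = (-12, -1),  |v_rel|² = 145;  v_rel·d = (-12)·(-24) + (-1)·(3) = 285
145·t² − 570·t + 504 = 0  ⇒  m = 285² − 145·504 = 8145
m = 8145 > 0,  v_rel·d = 285 > 0  ⇒  inside

inside=yes margin=8145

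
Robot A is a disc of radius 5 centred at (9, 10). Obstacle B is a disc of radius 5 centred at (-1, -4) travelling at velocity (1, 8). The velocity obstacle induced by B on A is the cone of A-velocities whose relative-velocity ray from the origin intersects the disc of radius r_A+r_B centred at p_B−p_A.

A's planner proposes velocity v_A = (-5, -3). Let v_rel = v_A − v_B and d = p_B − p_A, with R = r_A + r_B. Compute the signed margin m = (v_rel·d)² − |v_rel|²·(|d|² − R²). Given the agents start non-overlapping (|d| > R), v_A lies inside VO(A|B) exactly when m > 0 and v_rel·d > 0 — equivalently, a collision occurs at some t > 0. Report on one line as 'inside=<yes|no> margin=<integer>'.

d = (-10, -14),  |d|² = 296;  R = 5+5 = 10,  c = 296−10² = 196
v_rel = (-6, -11),  |v_rel|² = 157;  v_rel·d = (-6)·(-10) + (-11)·(-14) = 214
157·t² − 428·t + 196 = 0  ⇒  m = 214² − 157·196 = 15024
m = 15024 > 0,  v_rel·d = 214 > 0  ⇒  inside

inside=yes margin=15024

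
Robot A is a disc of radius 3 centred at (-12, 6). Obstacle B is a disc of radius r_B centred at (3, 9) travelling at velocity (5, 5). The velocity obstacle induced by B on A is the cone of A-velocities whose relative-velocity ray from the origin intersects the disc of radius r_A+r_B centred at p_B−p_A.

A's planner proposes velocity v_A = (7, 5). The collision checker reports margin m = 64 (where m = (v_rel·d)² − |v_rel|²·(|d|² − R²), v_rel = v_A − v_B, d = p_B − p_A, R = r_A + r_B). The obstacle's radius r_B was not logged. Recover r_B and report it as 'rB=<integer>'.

m = 64
d = (15, 3);  v_rel = (2, 0),  |v_rel|² = 4
v_rel×d = (2)·(3) − (0)·(15) = 6
since m = R²·4 − 6²:  R² = (36 + 64) / 4 = 25
R = √25 = 5  ⇒  r_B = 5 − 3 = 2

rB=2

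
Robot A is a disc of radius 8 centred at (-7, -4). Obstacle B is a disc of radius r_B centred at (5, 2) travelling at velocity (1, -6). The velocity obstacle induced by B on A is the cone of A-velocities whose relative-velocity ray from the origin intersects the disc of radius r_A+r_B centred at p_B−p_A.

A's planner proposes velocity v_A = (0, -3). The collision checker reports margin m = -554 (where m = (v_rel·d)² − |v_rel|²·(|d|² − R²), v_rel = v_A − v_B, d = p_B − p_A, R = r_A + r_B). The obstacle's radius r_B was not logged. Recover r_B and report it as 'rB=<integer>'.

m = -554
d = (12, 6);  v_rel = (-1, 3),  |v_rel|² = 10
v_rel×d = (-1)·(6) − (3)·(12) = -42
since m = R²·10 − (-42)²:  R² = (1764 + -554) / 10 = 121
R = √121 = 11  ⇒  r_B = 11 − 8 = 3

rB=3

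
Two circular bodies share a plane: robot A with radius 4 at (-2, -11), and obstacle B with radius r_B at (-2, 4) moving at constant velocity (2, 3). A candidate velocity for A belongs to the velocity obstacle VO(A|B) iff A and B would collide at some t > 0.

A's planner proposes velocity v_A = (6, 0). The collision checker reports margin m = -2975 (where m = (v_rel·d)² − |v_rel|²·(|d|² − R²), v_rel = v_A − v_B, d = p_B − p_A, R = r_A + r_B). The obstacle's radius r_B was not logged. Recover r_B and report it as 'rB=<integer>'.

m = -2975
d = (0, 15);  v_rel = (4, -3),  |v_rel|² = 25
v_rel×d = (4)·(15) − (-3)·(0) = 60
since m = R²·25 − 60²:  R² = (3600 + -2975) / 25 = 25
R = √25 = 5  ⇒  r_B = 5 − 4 = 1

rB=1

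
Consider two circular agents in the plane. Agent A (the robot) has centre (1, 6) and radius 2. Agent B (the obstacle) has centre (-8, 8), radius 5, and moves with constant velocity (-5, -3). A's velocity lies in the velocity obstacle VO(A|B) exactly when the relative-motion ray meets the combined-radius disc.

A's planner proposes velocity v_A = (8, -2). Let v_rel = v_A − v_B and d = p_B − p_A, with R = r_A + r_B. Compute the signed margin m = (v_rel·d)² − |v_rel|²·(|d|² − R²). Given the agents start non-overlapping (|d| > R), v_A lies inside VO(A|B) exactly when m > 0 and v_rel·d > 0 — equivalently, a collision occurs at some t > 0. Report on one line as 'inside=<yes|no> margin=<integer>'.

d = (-9, 2),  |d|² = 85;  R = 2+5 = 7,  c = 85−7² = 36
v_rel = (13, 1),  |v_rel|² = 170;  v_rel·d = (13)·(-9) + (1)·(2) = -115
170·t² + 230·t + 36 = 0  ⇒  m = (-115)² − 170·36 = 7105
m = 7105 > 0,  v_rel·d = -115 < 0  ⇒  outside

inside=no margin=7105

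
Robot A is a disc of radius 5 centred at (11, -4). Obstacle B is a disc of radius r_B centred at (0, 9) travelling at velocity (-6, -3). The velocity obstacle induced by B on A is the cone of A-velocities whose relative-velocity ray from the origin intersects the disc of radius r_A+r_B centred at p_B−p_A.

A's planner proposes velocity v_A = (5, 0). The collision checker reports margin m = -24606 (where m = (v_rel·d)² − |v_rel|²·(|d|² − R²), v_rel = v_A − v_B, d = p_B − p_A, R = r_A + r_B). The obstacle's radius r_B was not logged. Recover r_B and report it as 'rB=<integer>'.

m = -24606
d = (-11, 13);  v_rel = (11, 3),  |v_rel|² = 130
v_rel×d = (11)·(13) − (3)·(-11) = 176
since m = R²·130 − 176²:  R² = (30976 + -24606) / 130 = 49
R = √49 = 7  ⇒  r_B = 7 − 5 = 2

rB=2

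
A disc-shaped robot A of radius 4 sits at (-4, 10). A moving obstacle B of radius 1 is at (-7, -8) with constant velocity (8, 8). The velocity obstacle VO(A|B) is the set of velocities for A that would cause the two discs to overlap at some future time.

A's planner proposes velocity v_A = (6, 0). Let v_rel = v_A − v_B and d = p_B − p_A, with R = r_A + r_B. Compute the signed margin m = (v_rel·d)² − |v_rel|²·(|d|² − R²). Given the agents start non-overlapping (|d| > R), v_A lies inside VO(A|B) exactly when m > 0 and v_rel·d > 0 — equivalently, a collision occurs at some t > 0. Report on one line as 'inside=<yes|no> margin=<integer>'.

d = (-3, -18),  |d|² = 333;  R = 4+1 = 5,  c = 333−5² = 308
v_rel = (-2, -8),  |v_rel|² = 68;  v_rel·d = (-2)·(-3) + (-8)·(-18) = 150
68·t² − 300·t + 308 = 0  ⇒  m = 150² − 68·308 = 1556
m = 1556 > 0,  v_rel·d = 150 > 0  ⇒  inside

inside=yes margin=1556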